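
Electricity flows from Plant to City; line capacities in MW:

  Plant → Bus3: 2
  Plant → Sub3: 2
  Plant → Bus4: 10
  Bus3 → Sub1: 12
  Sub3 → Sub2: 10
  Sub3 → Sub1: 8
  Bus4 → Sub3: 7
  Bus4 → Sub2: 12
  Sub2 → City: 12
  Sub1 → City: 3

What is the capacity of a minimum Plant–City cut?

14

Augment Plant→Bus3→Sub1→City: bottleneck 2, flow now 2.
Augment Plant→Sub3→Sub2→City: bottleneck 2, flow now 4.
Augment Plant→Bus4→Sub2→City: bottleneck 10, flow now 14.
No augmenting path remains; maximum flow = 14.
By max-flow min-cut, the minimum cut capacity equals the max flow.
In the residual graph, reachable from Plant: {Plant}.
Min-cut edges: Plant→Bus3 (2), Plant→Sub3 (2), Plant→Bus4 (10); capacity 2 + 2 + 10 = 14.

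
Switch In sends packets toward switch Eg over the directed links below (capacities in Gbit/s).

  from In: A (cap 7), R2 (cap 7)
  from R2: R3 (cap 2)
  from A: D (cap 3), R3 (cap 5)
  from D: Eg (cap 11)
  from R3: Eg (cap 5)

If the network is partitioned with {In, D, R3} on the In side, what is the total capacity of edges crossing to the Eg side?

Edges leaving {In, D, R3}: In→R2 (7), In→A (7), D→Eg (11), R3→Eg (5).
Cut capacity = 7 + 7 + 11 + 5 = 30.

30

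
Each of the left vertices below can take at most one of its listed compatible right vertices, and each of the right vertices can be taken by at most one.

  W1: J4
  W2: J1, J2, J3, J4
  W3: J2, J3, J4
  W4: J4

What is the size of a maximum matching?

Unit-capacity flow: source→left, listed edges, right→sink; max matching = max flow.
Augmenting path W1→J4 (+1); matched 1.
Augmenting path W2→J1 (+1); matched 2.
Augmenting path W3→J2 (+1); matched 3.
No augmenting path remains; maximum matching = 3.
König certificate: {W2, W3, J4} is a vertex cover of size 3 (every listed pair touches it), so no matching can be larger.

3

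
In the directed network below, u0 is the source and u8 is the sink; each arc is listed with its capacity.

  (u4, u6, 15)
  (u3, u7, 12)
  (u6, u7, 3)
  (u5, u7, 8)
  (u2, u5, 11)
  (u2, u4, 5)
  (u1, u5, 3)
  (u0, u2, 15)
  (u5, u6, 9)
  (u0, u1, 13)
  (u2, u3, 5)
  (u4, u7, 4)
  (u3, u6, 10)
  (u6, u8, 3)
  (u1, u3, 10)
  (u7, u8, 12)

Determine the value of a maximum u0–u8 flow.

15

Augment u0→u1→u3→u6→u8: bottleneck 3, flow now 3.
Augment u0→u1→u3→u7→u8: bottleneck 7, flow now 10.
Augment u0→u1→u5→u7→u8: bottleneck 3, flow now 13.
Augment u0→u2→u3→u7→u8: bottleneck 2, flow now 15.
No augmenting path remains; maximum flow = 15.
In the residual graph, reachable from u0: {u0, u1, u2, u3, u4, u5, u6, u7}.
Min-cut edges: u6→u8 (3), u7→u8 (12); capacity 3 + 12 = 15.
This cut is saturated, so no flow can exceed 15.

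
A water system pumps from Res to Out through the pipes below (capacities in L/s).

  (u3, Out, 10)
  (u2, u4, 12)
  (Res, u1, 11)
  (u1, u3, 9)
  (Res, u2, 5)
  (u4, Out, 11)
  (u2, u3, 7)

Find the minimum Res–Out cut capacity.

Augment Res→u1→u3→Out: bottleneck 9, flow now 9.
Augment Res→u2→u3→Out: bottleneck 1, flow now 10.
Augment Res→u2→u4→Out: bottleneck 4, flow now 14.
No augmenting path remains; maximum flow = 14.
By max-flow min-cut, the minimum cut capacity equals the max flow.
In the residual graph, reachable from Res: {Res, u1}.
Min-cut edges: Res→u2 (5), u1→u3 (9); capacity 5 + 9 = 14.

14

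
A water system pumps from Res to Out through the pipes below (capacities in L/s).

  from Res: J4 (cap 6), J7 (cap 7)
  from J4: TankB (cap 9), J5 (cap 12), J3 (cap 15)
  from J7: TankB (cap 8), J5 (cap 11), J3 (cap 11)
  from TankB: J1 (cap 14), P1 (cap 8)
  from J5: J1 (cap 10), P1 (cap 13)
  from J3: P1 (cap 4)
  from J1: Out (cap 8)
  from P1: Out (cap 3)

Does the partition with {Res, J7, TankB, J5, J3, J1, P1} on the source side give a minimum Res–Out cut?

Given cut capacity: 6 + 8 + 3 = 17.
Augment Res→J4→TankB→J1→Out: bottleneck 6, flow now 6.
Augment Res→J7→TankB→J1→Out: bottleneck 2, flow now 8.
Augment Res→J7→TankB→P1→Out: bottleneck 3, flow now 11.
No augmenting path remains; maximum flow = 11.
In the residual graph, reachable from Res: {Res, J4, J7, TankB, J5, J3, J1, P1}.
Min-cut edges: J1→Out (8), P1→Out (3); capacity 8 + 3 = 11.
Cut capacity 17 exceeds the max flow 11, so it is not minimum.

No — its capacity is 17, but the minimum cut has capacity 11.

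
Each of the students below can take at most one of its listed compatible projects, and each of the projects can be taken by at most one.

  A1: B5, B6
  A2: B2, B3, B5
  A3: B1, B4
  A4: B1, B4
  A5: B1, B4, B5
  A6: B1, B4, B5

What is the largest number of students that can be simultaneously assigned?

Unit-capacity flow: source→left, listed edges, right→sink; max matching = max flow.
Augmenting path A1→B5 (+1); matched 1.
Augmenting path A2→B2 (+1); matched 2.
Augmenting path A3→B1 (+1); matched 3.
Augmenting path A4→B4 (+1); matched 4.
Augmenting path A5→B5→A1→B6 (+1); matched 5.
No augmenting path remains; maximum matching = 5.
König certificate: {A1, A2, B1, B4, B5} is a vertex cover of size 5 (every listed pair touches it), so no matching can be larger.

5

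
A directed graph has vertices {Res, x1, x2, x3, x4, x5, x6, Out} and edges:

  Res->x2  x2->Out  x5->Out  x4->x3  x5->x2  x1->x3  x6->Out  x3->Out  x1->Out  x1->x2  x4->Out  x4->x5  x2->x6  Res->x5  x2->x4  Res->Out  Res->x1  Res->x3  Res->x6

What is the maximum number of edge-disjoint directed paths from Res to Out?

6

Assign every edge capacity 1; by Menger, the answer equals the max flow.
Path Res→Out (+1); total 1.
Path Res→x1→Out (+1); total 2.
Path Res→x2→Out (+1); total 3.
Path Res→x3→Out (+1); total 4.
Path Res→x5→Out (+1); total 5.
Path Res→x6→Out (+1); total 6.
No residual Res→Out path; max flow = 6.
Certifying cut of size 6: {Res→Out, Res→x1, Res→x2, Res→x3, Res→x5, Res→x6}.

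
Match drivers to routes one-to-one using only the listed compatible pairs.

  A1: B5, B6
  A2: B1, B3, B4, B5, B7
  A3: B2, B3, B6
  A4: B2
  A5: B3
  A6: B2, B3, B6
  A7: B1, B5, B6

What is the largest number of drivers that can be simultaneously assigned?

6

Unit-capacity flow: source→left, listed edges, right→sink; max matching = max flow.
Augmenting path A1→B5 (+1); matched 1.
Augmenting path A2→B1 (+1); matched 2.
Augmenting path A3→B2 (+1); matched 3.
Augmenting path A5→B3 (+1); matched 4.
Augmenting path A6→B6 (+1); matched 5.
Augmenting path A7→B1→A2→B4 (+1); matched 6.
No augmenting path remains; maximum matching = 6.
König certificate: {A1, A2, A7, B2, B3, B6} is a vertex cover of size 6 (every listed pair touches it), so no matching can be larger.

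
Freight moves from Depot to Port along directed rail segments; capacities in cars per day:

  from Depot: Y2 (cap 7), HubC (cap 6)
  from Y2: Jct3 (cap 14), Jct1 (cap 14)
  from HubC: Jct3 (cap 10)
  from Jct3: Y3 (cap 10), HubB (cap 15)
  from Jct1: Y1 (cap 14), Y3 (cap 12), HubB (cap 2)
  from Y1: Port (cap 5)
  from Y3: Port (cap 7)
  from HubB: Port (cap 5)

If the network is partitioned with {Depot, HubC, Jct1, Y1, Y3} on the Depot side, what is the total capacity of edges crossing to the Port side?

Edges leaving {Depot, HubC, Jct1, Y1, Y3}: Depot→Y2 (7), HubC→Jct3 (10), Jct1→HubB (2), Y1→Port (5), Y3→Port (7).
Cut capacity = 7 + 10 + 2 + 5 + 7 = 31.

31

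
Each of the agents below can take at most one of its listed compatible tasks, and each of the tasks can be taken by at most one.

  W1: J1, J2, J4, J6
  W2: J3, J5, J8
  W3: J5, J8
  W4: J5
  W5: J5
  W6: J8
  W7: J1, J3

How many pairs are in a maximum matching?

Unit-capacity flow: source→left, listed edges, right→sink; max matching = max flow.
Augmenting path W1→J1 (+1); matched 1.
Augmenting path W2→J3 (+1); matched 2.
Augmenting path W3→J5 (+1); matched 3.
Augmenting path W6→J8 (+1); matched 4.
Augmenting path W7→J1→W1→J2 (+1); matched 5.
No augmenting path remains; maximum matching = 5.
König certificate: {W1, W2, W7, J5, J8} is a vertex cover of size 5 (every listed pair touches it), so no matching can be larger.

5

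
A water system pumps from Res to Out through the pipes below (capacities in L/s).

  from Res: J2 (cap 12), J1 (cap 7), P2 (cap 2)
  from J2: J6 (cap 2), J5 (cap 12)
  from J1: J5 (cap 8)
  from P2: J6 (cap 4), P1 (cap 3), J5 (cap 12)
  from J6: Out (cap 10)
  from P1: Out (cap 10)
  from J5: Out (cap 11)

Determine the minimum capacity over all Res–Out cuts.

15

Augment Res→J2→J6→Out: bottleneck 2, flow now 2.
Augment Res→J2→J5→Out: bottleneck 10, flow now 12.
Augment Res→J1→J5→Out: bottleneck 1, flow now 13.
Augment Res→P2→J6→Out: bottleneck 2, flow now 15.
No augmenting path remains; maximum flow = 15.
By max-flow min-cut, the minimum cut capacity equals the max flow.
In the residual graph, reachable from Res: {Res, J2, J1, J5}.
Min-cut edges: Res→P2 (2), J2→J6 (2), J5→Out (11); capacity 2 + 2 + 11 = 15.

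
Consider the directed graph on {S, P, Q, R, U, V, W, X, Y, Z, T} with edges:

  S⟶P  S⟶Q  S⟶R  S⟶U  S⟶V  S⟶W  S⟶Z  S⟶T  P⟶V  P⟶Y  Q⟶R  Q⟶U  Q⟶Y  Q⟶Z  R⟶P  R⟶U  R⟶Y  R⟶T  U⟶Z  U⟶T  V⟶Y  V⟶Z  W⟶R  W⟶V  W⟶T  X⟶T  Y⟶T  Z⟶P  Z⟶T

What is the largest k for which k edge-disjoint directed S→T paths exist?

Assign every edge capacity 1; by Menger, the answer equals the max flow.
Path S→T (+1); total 1.
Path S→R→T (+1); total 2.
Path S→U→T (+1); total 3.
Path S→W→T (+1); total 4.
Path S→Z→T (+1); total 5.
Path S→P→Y→T (+1); total 6.
No residual S→T path; max flow = 6.
Certifying cut of size 6: {R→T, S→T, S→W, U→T, Y→T, Z→T}.

6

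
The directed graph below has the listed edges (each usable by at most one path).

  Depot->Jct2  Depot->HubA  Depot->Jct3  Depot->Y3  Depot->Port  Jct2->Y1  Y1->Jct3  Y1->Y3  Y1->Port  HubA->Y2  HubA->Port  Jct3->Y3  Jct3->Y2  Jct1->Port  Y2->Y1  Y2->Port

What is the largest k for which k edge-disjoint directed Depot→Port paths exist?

Assign every edge capacity 1; by Menger, the answer equals the max flow.
Path Depot→Port (+1); total 1.
Path Depot→HubA→Port (+1); total 2.
Path Depot→Jct2→Y1→Port (+1); total 3.
Path Depot→Jct3→Y2→Port (+1); total 4.
No residual Depot→Port path; max flow = 4.
Certifying cut of size 4: {Depot→HubA, Depot→Jct2, Depot→Jct3, Depot→Port}.

4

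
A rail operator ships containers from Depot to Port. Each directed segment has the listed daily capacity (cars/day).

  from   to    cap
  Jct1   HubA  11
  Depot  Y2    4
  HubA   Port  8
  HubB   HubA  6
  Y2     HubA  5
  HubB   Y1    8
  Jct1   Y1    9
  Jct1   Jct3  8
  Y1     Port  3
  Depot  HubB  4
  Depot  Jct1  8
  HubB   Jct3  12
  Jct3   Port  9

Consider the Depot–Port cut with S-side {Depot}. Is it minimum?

Yes — it is a minimum cut (capacity 16).

Given cut capacity: 4 + 8 + 4 = 16.
Augment Depot→Y2→HubA→Port: bottleneck 4, flow now 4.
Augment Depot→Jct1→HubA→Port: bottleneck 4, flow now 8.
Augment Depot→Jct1→Jct3→Port: bottleneck 4, flow now 12.
Augment Depot→HubB→Jct3→Port: bottleneck 4, flow now 16.
No augmenting path remains; maximum flow = 16.
Cut capacity 16 equals the max flow, so it is a minimum cut.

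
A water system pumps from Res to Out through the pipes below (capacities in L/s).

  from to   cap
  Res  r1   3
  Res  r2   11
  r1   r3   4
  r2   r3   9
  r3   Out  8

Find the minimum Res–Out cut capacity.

8

Augment Res→r1→r3→Out: bottleneck 3, flow now 3.
Augment Res→r2→r3→Out: bottleneck 5, flow now 8.
No augmenting path remains; maximum flow = 8.
By max-flow min-cut, the minimum cut capacity equals the max flow.
In the residual graph, reachable from Res: {Res, r1, r2, r3}.
Min-cut edges: r3→Out (8); capacity 8 = 8.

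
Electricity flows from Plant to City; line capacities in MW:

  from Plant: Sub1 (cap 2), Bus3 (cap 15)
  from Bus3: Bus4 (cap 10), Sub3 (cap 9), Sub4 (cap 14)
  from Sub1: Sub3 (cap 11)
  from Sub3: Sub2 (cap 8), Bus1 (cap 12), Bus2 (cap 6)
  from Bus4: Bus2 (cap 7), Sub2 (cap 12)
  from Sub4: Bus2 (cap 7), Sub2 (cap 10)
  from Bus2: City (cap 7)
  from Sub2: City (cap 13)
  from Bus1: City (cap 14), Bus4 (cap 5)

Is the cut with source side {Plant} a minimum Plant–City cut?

Given cut capacity: 15 + 2 = 17.
Augment Plant→Bus3→Sub3→Bus2→City: bottleneck 6, flow now 6.
Augment Plant→Bus3→Sub3→Sub2→City: bottleneck 3, flow now 9.
Augment Plant→Bus3→Bus4→Bus2→City: bottleneck 1, flow now 10.
Augment Plant→Bus3→Bus4→Sub2→City: bottleneck 5, flow now 15.
Augment Plant→Sub1→Sub3→Sub2→City: bottleneck 2, flow now 17.
No augmenting path remains; maximum flow = 17.
Cut capacity 17 equals the max flow, so it is a minimum cut.

Yes — it is a minimum cut (capacity 17).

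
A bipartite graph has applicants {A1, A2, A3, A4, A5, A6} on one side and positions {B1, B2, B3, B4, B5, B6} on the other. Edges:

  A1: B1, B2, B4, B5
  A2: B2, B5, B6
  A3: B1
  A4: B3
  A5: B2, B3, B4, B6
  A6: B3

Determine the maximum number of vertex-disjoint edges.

Unit-capacity flow: source→left, listed edges, right→sink; max matching = max flow.
Augmenting path A1→B1 (+1); matched 1.
Augmenting path A2→B2 (+1); matched 2.
Augmenting path A4→B3 (+1); matched 3.
Augmenting path A5→B4 (+1); matched 4.
Augmenting path A3→B1→A1→B5 (+1); matched 5.
No augmenting path remains; maximum matching = 5.
König certificate: {A1, A2, A3, A5, B3} is a vertex cover of size 5 (every listed pair touches it), so no matching can be larger.

5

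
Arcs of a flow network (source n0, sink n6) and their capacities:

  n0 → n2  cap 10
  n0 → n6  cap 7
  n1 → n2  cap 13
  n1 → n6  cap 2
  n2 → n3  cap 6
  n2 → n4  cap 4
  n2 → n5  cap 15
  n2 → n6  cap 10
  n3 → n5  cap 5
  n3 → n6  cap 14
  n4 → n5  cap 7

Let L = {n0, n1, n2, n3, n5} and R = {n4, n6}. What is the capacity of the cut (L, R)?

37

Edges leaving {n0, n1, n2, n3, n5}: n0→n6 (7), n1→n6 (2), n2→n4 (4), n2→n6 (10), n3→n6 (14).
Cut capacity = 7 + 2 + 4 + 10 + 14 = 37.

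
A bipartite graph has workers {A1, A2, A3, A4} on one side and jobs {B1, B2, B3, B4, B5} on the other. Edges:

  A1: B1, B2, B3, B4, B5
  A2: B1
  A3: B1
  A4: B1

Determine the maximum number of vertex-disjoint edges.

Unit-capacity flow: source→left, listed edges, right→sink; max matching = max flow.
Augmenting path A1→B1 (+1); matched 1.
Augmenting path A2→B1→A1→B2 (+1); matched 2.
No augmenting path remains; maximum matching = 2.
König certificate: {A1, B1} is a vertex cover of size 2 (every listed pair touches it), so no matching can be larger.

2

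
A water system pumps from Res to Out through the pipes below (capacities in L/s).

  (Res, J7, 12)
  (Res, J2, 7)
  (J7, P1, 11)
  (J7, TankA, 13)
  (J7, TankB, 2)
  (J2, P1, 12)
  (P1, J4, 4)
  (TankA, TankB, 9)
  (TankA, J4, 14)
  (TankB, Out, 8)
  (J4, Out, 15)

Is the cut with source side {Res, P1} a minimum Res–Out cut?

Given cut capacity: 12 + 7 + 4 = 23.
Augment Res→J7→TankB→Out: bottleneck 2, flow now 2.
Augment Res→J7→P1→J4→Out: bottleneck 4, flow now 6.
Augment Res→J7→TankA→TankB→Out: bottleneck 6, flow now 12.
Augment Res→J2→P1→J7→TankA→J4→Out: bottleneck 4, flow now 16. (uses reverse residual edge)
No augmenting path remains; maximum flow = 16.
In the residual graph, reachable from Res: {Res, J2, P1}.
Min-cut edges: Res→J7 (12), P1→J4 (4); capacity 12 + 4 = 16.
Cut capacity 23 exceeds the max flow 16, so it is not minimum.

No — its capacity is 23, but the minimum cut has capacity 16.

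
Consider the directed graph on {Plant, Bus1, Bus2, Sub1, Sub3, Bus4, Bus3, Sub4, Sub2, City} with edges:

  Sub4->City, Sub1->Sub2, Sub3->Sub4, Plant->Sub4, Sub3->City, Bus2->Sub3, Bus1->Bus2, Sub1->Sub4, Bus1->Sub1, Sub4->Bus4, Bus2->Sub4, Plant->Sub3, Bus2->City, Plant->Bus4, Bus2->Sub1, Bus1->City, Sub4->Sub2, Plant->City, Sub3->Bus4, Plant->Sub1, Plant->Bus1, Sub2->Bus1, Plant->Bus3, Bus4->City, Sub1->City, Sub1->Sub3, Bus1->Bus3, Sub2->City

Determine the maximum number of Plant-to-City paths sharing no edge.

Assign every edge capacity 1; by Menger, the answer equals the max flow.
Path Plant→City (+1); total 1.
Path Plant→Bus1→City (+1); total 2.
Path Plant→Sub1→City (+1); total 3.
Path Plant→Sub3→City (+1); total 4.
Path Plant→Bus4→City (+1); total 5.
Path Plant→Sub4→City (+1); total 6.
No residual Plant→City path; max flow = 6.
Certifying cut of size 6: {Plant→Bus1, Plant→Bus4, Plant→City, Plant→Sub1, Plant→Sub3, Plant→Sub4}.

6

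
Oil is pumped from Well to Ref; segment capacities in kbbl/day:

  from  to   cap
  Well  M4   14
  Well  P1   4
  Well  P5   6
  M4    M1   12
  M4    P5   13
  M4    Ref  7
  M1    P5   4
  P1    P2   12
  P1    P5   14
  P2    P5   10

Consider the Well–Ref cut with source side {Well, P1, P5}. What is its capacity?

26

Edges leaving {Well, P1, P5}: Well→M4 (14), P1→P2 (12).
Cut capacity = 14 + 12 = 26.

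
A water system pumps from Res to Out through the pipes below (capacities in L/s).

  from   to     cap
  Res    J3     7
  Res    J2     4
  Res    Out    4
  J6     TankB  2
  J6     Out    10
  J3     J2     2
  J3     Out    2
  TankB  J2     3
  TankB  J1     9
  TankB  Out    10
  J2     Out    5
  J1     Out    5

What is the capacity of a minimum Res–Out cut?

11

Augment Res→Out: bottleneck 4, flow now 4.
Augment Res→J3→Out: bottleneck 2, flow now 6.
Augment Res→J2→Out: bottleneck 4, flow now 10.
Augment Res→J3→J2→Out: bottleneck 1, flow now 11.
No augmenting path remains; maximum flow = 11.
By max-flow min-cut, the minimum cut capacity equals the max flow.
In the residual graph, reachable from Res: {Res, J3, J2}.
Min-cut edges: Res→Out (4), J3→Out (2), J2→Out (5); capacity 4 + 2 + 5 = 11.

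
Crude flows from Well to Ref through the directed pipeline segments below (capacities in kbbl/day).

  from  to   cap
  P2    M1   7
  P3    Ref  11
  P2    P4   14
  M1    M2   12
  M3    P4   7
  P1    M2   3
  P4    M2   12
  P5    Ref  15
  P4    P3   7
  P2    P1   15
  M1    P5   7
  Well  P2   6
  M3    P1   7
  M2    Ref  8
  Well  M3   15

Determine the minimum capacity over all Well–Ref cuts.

Augment Well→M3→P1→M2→Ref: bottleneck 3, flow now 3.
Augment Well→M3→P4→M2→Ref: bottleneck 5, flow now 8.
Augment Well→M3→P4→P3→Ref: bottleneck 2, flow now 10.
Augment Well→P2→P4→P3→Ref: bottleneck 5, flow now 15.
Augment Well→P2→M1→P5→Ref: bottleneck 1, flow now 16.
No augmenting path remains; maximum flow = 16.
By max-flow min-cut, the minimum cut capacity equals the max flow.
In the residual graph, reachable from Well: {Well, M3, P1}.
Min-cut edges: Well→P2 (6), M3→P4 (7), P1→M2 (3); capacity 6 + 7 + 3 = 16.

16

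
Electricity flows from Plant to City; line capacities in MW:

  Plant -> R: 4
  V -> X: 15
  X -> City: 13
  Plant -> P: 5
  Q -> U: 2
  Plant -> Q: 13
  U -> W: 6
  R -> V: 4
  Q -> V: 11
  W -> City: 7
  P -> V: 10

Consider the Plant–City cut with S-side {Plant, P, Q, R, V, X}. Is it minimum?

Given cut capacity: 2 + 13 = 15.
Augment Plant→P→V→X→City: bottleneck 5, flow now 5.
Augment Plant→Q→U→W→City: bottleneck 2, flow now 7.
Augment Plant→Q→V→X→City: bottleneck 8, flow now 15.
No augmenting path remains; maximum flow = 15.
Cut capacity 15 equals the max flow, so it is a minimum cut.

Yes — it is a minimum cut (capacity 15).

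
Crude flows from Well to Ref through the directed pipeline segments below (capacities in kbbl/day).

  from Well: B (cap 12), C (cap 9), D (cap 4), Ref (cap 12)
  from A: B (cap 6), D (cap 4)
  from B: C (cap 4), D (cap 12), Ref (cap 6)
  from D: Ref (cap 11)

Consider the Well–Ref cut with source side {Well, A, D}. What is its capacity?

50

Edges leaving {Well, A, D}: Well→B (12), Well→C (9), Well→Ref (12), A→B (6), D→Ref (11).
Cut capacity = 12 + 9 + 12 + 6 + 11 = 50.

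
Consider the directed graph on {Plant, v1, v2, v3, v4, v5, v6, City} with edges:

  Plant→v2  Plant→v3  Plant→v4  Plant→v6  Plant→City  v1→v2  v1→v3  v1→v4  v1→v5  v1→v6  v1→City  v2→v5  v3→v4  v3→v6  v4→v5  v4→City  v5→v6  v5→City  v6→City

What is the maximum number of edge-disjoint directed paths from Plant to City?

Assign every edge capacity 1; by Menger, the answer equals the max flow.
Path Plant→City (+1); total 1.
Path Plant→v4→City (+1); total 2.
Path Plant→v6→City (+1); total 3.
Path Plant→v2→v5→City (+1); total 4.
No residual Plant→City path; max flow = 4.
Certifying cut of size 4: {Plant→City, v4→City, v5→City, v6→City}.

4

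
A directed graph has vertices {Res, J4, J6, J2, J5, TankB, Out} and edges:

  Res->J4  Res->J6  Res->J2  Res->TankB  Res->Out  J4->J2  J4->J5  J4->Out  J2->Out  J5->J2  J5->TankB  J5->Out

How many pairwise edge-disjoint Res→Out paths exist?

Assign every edge capacity 1; by Menger, the answer equals the max flow.
Path Res→Out (+1); total 1.
Path Res→J4→Out (+1); total 2.
Path Res→J2→Out (+1); total 3.
No residual Res→Out path; max flow = 3.
Certifying cut of size 3: {Res→J2, Res→J4, Res→Out}.

3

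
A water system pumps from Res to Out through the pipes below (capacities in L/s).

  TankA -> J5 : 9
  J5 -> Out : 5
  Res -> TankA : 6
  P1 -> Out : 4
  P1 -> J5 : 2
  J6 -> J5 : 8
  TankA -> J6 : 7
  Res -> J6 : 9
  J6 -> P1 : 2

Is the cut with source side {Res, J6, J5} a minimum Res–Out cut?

Given cut capacity: 6 + 2 + 5 = 13.
Augment Res→TankA→J5→Out: bottleneck 5, flow now 5.
Augment Res→J6→P1→Out: bottleneck 2, flow now 7.
No augmenting path remains; maximum flow = 7.
In the residual graph, reachable from Res: {Res, TankA, J6, J5}.
Min-cut edges: J6→P1 (2), J5→Out (5); capacity 2 + 5 = 7.
Cut capacity 13 exceeds the max flow 7, so it is not minimum.

No — its capacity is 13, but the minimum cut has capacity 7.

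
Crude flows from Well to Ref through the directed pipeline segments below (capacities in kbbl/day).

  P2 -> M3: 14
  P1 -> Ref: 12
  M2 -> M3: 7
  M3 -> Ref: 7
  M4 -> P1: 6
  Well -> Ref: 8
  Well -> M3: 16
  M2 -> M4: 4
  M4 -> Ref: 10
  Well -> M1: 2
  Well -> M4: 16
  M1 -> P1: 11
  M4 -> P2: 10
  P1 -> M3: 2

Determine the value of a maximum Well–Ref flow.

Augment Well→Ref: bottleneck 8, flow now 8.
Augment Well→M4→Ref: bottleneck 10, flow now 18.
Augment Well→M3→Ref: bottleneck 7, flow now 25.
Augment Well→M4→P1→Ref: bottleneck 6, flow now 31.
Augment Well→M1→P1→Ref: bottleneck 2, flow now 33.
No augmenting path remains; maximum flow = 33.
In the residual graph, reachable from Well: {Well, M3}.
Min-cut edges: Well→M4 (16), Well→M1 (2), Well→Ref (8), M3→Ref (7); capacity 16 + 2 + 8 + 7 = 33.
This cut is saturated, so no flow can exceed 33.

33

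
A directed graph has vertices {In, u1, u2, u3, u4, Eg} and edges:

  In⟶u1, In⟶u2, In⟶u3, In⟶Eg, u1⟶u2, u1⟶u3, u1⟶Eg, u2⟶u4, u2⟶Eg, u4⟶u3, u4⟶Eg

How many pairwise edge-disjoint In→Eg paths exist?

3

Assign every edge capacity 1; by Menger, the answer equals the max flow.
Path In→Eg (+1); total 1.
Path In→u1→Eg (+1); total 2.
Path In→u2→Eg (+1); total 3.
No residual In→Eg path; max flow = 3.
Certifying cut of size 3: {In→Eg, In→u1, In→u2}.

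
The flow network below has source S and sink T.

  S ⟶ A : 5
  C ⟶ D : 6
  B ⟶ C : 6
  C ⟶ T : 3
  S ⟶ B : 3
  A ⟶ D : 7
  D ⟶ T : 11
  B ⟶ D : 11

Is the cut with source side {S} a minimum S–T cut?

Yes — it is a minimum cut (capacity 8).

Given cut capacity: 5 + 3 = 8.
Augment S→A→D→T: bottleneck 5, flow now 5.
Augment S→B→C→T: bottleneck 3, flow now 8.
No augmenting path remains; maximum flow = 8.
Cut capacity 8 equals the max flow, so it is a minimum cut.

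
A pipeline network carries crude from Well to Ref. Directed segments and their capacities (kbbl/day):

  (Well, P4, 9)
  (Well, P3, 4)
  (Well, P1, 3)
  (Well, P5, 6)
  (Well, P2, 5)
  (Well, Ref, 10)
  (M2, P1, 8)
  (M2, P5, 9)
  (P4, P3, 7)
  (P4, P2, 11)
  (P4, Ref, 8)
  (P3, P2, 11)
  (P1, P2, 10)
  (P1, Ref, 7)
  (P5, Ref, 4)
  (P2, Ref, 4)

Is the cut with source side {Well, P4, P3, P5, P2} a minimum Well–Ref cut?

Given cut capacity: 3 + 10 + 8 + 4 + 4 = 29.
Augment Well→Ref: bottleneck 10, flow now 10.
Augment Well→P4→Ref: bottleneck 8, flow now 18.
Augment Well→P1→Ref: bottleneck 3, flow now 21.
Augment Well→P5→Ref: bottleneck 4, flow now 25.
Augment Well→P2→Ref: bottleneck 4, flow now 29.
No augmenting path remains; maximum flow = 29.
Cut capacity 29 equals the max flow, so it is a minimum cut.

Yes — it is a minimum cut (capacity 29).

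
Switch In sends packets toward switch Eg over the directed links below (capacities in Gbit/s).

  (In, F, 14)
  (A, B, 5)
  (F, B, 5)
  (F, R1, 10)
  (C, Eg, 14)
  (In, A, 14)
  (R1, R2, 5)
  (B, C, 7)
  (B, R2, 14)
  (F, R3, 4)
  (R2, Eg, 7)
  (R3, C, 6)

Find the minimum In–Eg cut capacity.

18

Augment In→A→B→R2→Eg: bottleneck 5, flow now 5.
Augment In→F→R3→C→Eg: bottleneck 4, flow now 9.
Augment In→F→B→R2→Eg: bottleneck 2, flow now 11.
Augment In→F→B→C→Eg: bottleneck 3, flow now 14.
Augment In→F→R1→R2→B→C→Eg: bottleneck 4, flow now 18. (uses reverse residual edge)
No augmenting path remains; maximum flow = 18.
By max-flow min-cut, the minimum cut capacity equals the max flow.
In the residual graph, reachable from In: {In, A, F, B, R1, R2}.
Min-cut edges: F→R3 (4), B→C (7), R2→Eg (7); capacity 4 + 7 + 7 = 18.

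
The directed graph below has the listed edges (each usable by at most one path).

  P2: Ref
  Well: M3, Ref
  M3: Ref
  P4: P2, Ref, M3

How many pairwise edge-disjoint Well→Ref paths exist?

2

Assign every edge capacity 1; by Menger, the answer equals the max flow.
Path Well→Ref (+1); total 1.
Path Well→M3→Ref (+1); total 2.
No residual Well→Ref path; max flow = 2.
Certifying cut of size 2: {Well→M3, Well→Ref}.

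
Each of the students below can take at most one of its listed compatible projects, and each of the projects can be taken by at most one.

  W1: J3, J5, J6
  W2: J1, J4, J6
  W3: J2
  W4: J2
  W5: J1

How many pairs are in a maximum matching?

4

Unit-capacity flow: source→left, listed edges, right→sink; max matching = max flow.
Augmenting path W1→J3 (+1); matched 1.
Augmenting path W2→J1 (+1); matched 2.
Augmenting path W3→J2 (+1); matched 3.
Augmenting path W5→J1→W2→J4 (+1); matched 4.
No augmenting path remains; maximum matching = 4.
König certificate: {W1, W2, W5, J2} is a vertex cover of size 4 (every listed pair touches it), so no matching can be larger.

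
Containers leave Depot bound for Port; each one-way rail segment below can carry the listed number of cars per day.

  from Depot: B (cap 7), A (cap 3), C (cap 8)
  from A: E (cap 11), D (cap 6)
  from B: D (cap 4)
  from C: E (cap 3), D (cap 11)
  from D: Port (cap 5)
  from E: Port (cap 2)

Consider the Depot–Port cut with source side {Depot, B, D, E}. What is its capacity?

Edges leaving {Depot, B, D, E}: Depot→A (3), Depot→C (8), D→Port (5), E→Port (2).
Cut capacity = 3 + 8 + 5 + 2 = 18.

18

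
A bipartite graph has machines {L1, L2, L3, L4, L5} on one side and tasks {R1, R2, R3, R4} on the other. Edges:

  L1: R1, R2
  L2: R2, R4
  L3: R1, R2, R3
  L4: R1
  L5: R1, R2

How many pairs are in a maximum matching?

Unit-capacity flow: source→left, listed edges, right→sink; max matching = max flow.
Augmenting path L1→R1 (+1); matched 1.
Augmenting path L2→R2 (+1); matched 2.
Augmenting path L3→R3 (+1); matched 3.
Augmenting path L5→R2→L2→R4 (+1); matched 4.
No augmenting path remains; maximum matching = 4.
König certificate: {L2, L3, R1, R2} is a vertex cover of size 4 (every listed pair touches it), so no matching can be larger.

4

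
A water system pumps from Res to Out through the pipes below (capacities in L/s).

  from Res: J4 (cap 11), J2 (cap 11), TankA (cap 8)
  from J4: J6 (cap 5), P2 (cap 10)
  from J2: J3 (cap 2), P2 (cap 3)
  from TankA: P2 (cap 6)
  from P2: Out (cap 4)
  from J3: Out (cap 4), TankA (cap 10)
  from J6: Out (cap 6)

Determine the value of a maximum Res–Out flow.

11

Augment Res→J4→P2→Out: bottleneck 4, flow now 4.
Augment Res→J4→J6→Out: bottleneck 5, flow now 9.
Augment Res→J2→J3→Out: bottleneck 2, flow now 11.
No augmenting path remains; maximum flow = 11.
In the residual graph, reachable from Res: {Res, J4, J2, TankA, P2}.
Min-cut edges: J4→J6 (5), J2→J3 (2), P2→Out (4); capacity 5 + 2 + 4 = 11.
This cut is saturated, so no flow can exceed 11.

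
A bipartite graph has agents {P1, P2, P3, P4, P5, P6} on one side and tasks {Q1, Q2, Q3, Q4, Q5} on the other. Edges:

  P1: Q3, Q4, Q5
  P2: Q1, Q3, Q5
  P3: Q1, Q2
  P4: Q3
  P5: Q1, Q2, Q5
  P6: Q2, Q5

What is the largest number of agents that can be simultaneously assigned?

Unit-capacity flow: source→left, listed edges, right→sink; max matching = max flow.
Augmenting path P1→Q3 (+1); matched 1.
Augmenting path P2→Q1 (+1); matched 2.
Augmenting path P3→Q2 (+1); matched 3.
Augmenting path P5→Q5 (+1); matched 4.
Augmenting path P4→Q3→P1→Q4 (+1); matched 5.
No augmenting path remains; maximum matching = 5.
König certificate: {P1, Q1, Q2, Q3, Q5} is a vertex cover of size 5 (every listed pair touches it), so no matching can be larger.

5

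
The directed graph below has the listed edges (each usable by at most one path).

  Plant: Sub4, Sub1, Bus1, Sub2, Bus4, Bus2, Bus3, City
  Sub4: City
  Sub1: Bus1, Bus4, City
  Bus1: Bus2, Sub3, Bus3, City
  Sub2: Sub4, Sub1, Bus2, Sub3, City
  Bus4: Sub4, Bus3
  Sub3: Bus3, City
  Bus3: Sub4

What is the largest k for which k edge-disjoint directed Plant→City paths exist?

Assign every edge capacity 1; by Menger, the answer equals the max flow.
Path Plant→City (+1); total 1.
Path Plant→Sub4→City (+1); total 2.
Path Plant→Sub1→City (+1); total 3.
Path Plant→Bus1→City (+1); total 4.
Path Plant→Sub2→City (+1); total 5.
No residual Plant→City path; max flow = 5.
Certifying cut of size 5: {Plant→Bus1, Plant→City, Plant→Sub1, Plant→Sub2, Sub4→City}.

5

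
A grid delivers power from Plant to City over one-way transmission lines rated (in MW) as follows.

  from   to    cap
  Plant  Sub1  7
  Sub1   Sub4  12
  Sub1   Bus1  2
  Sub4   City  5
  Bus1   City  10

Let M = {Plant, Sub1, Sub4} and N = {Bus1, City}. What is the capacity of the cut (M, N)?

7

Edges leaving {Plant, Sub1, Sub4}: Sub1→Bus1 (2), Sub4→City (5).
Cut capacity = 2 + 5 = 7.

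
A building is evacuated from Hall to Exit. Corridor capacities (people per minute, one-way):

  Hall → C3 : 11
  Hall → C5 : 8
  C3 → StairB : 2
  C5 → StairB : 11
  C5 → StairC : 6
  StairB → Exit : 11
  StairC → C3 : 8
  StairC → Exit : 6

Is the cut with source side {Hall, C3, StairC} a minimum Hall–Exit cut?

Given cut capacity: 8 + 2 + 6 = 16.
Augment Hall→C3→StairB→Exit: bottleneck 2, flow now 2.
Augment Hall→C5→StairB→Exit: bottleneck 8, flow now 10.
No augmenting path remains; maximum flow = 10.
In the residual graph, reachable from Hall: {Hall, C3}.
Min-cut edges: Hall→C5 (8), C3→StairB (2); capacity 8 + 2 = 10.
Cut capacity 16 exceeds the max flow 10, so it is not minimum.

No — its capacity is 16, but the minimum cut has capacity 10.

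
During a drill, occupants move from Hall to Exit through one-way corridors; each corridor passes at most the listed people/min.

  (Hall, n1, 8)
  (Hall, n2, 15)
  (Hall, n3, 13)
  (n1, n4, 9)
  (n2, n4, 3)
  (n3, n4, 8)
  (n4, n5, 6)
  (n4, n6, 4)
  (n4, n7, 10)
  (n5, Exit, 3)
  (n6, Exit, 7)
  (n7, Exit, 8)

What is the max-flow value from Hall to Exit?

Augment Hall→n1→n4→n5→Exit: bottleneck 3, flow now 3.
Augment Hall→n1→n4→n6→Exit: bottleneck 4, flow now 7.
Augment Hall→n1→n4→n7→Exit: bottleneck 1, flow now 8.
Augment Hall→n2→n4→n7→Exit: bottleneck 3, flow now 11.
Augment Hall→n3→n4→n7→Exit: bottleneck 4, flow now 15.
No augmenting path remains; maximum flow = 15.
In the residual graph, reachable from Hall: {Hall, n1, n2, n3, n4, n5, n7}.
Min-cut edges: n4→n6 (4), n5→Exit (3), n7→Exit (8); capacity 4 + 3 + 8 = 15.
This cut is saturated, so no flow can exceed 15.

15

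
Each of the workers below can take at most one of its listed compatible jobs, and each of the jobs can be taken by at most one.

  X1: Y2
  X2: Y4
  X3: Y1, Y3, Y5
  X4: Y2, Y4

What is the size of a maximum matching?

Unit-capacity flow: source→left, listed edges, right→sink; max matching = max flow.
Augmenting path X1→Y2 (+1); matched 1.
Augmenting path X2→Y4 (+1); matched 2.
Augmenting path X3→Y1 (+1); matched 3.
No augmenting path remains; maximum matching = 3.
König certificate: {X3, Y2, Y4} is a vertex cover of size 3 (every listed pair touches it), so no matching can be larger.

3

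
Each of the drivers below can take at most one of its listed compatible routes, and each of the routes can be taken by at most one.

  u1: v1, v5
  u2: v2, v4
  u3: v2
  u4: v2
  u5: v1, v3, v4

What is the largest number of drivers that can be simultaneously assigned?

4

Unit-capacity flow: source→left, listed edges, right→sink; max matching = max flow.
Augmenting path u1→v1 (+1); matched 1.
Augmenting path u2→v2 (+1); matched 2.
Augmenting path u5→v3 (+1); matched 3.
Augmenting path u3→v2→u2→v4 (+1); matched 4.
No augmenting path remains; maximum matching = 4.
König certificate: {u1, u2, u5, v2} is a vertex cover of size 4 (every listed pair touches it), so no matching can be larger.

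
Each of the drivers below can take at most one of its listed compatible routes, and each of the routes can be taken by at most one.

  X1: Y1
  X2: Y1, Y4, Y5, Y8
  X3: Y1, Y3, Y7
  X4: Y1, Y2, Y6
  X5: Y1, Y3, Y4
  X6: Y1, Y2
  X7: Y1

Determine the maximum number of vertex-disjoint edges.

6

Unit-capacity flow: source→left, listed edges, right→sink; max matching = max flow.
Augmenting path X1→Y1 (+1); matched 1.
Augmenting path X2→Y4 (+1); matched 2.
Augmenting path X3→Y3 (+1); matched 3.
Augmenting path X4→Y2 (+1); matched 4.
Augmenting path X5→Y3→X3→Y7 (+1); matched 5.
Augmenting path X6→Y2→X4→Y6 (+1); matched 6.
No augmenting path remains; maximum matching = 6.
König certificate: {X2, X3, X4, X5, X6, Y1} is a vertex cover of size 6 (every listed pair touches it), so no matching can be larger.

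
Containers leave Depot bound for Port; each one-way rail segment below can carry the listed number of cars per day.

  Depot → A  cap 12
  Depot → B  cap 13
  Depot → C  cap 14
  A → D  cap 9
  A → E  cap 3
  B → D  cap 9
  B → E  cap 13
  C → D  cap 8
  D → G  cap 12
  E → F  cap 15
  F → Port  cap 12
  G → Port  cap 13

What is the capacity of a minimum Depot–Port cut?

Augment Depot→A→D→G→Port: bottleneck 9, flow now 9.
Augment Depot→A→E→F→Port: bottleneck 3, flow now 12.
Augment Depot→B→D→G→Port: bottleneck 3, flow now 15.
Augment Depot→B→E→F→Port: bottleneck 9, flow now 24.
No augmenting path remains; maximum flow = 24.
By max-flow min-cut, the minimum cut capacity equals the max flow.
In the residual graph, reachable from Depot: {Depot, A, B, C, D, E, F}.
Min-cut edges: D→G (12), F→Port (12); capacity 12 + 12 = 24.

24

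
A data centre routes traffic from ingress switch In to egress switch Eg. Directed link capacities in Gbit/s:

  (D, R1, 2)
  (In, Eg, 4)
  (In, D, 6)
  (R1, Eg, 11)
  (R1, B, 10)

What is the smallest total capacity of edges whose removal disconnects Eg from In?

6

Augment In→Eg: bottleneck 4, flow now 4.
Augment In→D→R1→Eg: bottleneck 2, flow now 6.
No augmenting path remains; maximum flow = 6.
By max-flow min-cut, the minimum cut capacity equals the max flow.
In the residual graph, reachable from In: {In, D}.
Min-cut edges: In→Eg (4), D→R1 (2); capacity 4 + 2 = 6.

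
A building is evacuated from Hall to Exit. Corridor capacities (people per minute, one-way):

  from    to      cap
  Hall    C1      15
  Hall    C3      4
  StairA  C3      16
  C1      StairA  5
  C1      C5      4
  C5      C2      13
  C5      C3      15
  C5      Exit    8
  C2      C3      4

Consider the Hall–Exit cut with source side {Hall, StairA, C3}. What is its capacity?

Edges leaving {Hall, StairA, C3}: Hall→C1 (15).
Cut capacity = 15 = 15.

15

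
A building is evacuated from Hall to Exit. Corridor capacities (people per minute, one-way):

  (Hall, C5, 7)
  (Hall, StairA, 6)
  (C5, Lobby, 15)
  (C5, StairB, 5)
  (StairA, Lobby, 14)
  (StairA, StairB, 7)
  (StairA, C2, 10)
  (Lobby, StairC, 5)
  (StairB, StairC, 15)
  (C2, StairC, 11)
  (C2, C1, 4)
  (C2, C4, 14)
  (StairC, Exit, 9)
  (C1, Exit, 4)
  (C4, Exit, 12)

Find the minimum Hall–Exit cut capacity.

13

Augment Hall→C5→Lobby→StairC→Exit: bottleneck 5, flow now 5.
Augment Hall→C5→StairB→StairC→Exit: bottleneck 2, flow now 7.
Augment Hall→StairA→StairB→StairC→Exit: bottleneck 2, flow now 9.
Augment Hall→StairA→C2→C1→Exit: bottleneck 4, flow now 13.
No augmenting path remains; maximum flow = 13.
By max-flow min-cut, the minimum cut capacity equals the max flow.
In the residual graph, reachable from Hall: {Hall}.
Min-cut edges: Hall→C5 (7), Hall→StairA (6); capacity 7 + 6 = 13.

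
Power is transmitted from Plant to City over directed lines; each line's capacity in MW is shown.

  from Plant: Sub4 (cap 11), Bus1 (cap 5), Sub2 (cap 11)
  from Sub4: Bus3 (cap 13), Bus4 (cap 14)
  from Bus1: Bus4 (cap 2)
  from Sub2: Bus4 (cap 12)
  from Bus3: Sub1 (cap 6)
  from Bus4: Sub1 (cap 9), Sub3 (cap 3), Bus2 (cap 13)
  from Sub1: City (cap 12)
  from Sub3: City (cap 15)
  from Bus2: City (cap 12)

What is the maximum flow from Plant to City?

24

Augment Plant→Sub4→Bus3→Sub1→City: bottleneck 6, flow now 6.
Augment Plant→Sub4→Bus4→Sub1→City: bottleneck 5, flow now 11.
Augment Plant→Bus1→Bus4→Sub1→City: bottleneck 1, flow now 12.
Augment Plant→Bus1→Bus4→Sub3→City: bottleneck 1, flow now 13.
Augment Plant→Sub2→Bus4→Sub3→City: bottleneck 2, flow now 15.
Augment Plant→Sub2→Bus4→Bus2→City: bottleneck 9, flow now 24.
No augmenting path remains; maximum flow = 24.
In the residual graph, reachable from Plant: {Plant, Bus1}.
Min-cut edges: Plant→Sub4 (11), Plant→Sub2 (11), Bus1→Bus4 (2); capacity 11 + 11 + 2 = 24.
This cut is saturated, so no flow can exceed 24.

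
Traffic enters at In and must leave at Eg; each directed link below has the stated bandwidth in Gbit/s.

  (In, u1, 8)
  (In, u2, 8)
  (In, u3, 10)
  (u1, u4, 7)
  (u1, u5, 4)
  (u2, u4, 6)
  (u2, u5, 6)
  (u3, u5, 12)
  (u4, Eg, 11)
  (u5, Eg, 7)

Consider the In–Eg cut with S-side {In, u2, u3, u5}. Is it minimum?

No — its capacity is 21, but the minimum cut has capacity 18.

Given cut capacity: 8 + 6 + 7 = 21.
Augment In→u1→u4→Eg: bottleneck 7, flow now 7.
Augment In→u1→u5→Eg: bottleneck 1, flow now 8.
Augment In→u2→u4→Eg: bottleneck 4, flow now 12.
Augment In→u2→u5→Eg: bottleneck 4, flow now 16.
Augment In→u3→u5→Eg: bottleneck 2, flow now 18.
No augmenting path remains; maximum flow = 18.
In the residual graph, reachable from In: {In, u1, u2, u3, u4, u5}.
Min-cut edges: u4→Eg (11), u5→Eg (7); capacity 11 + 7 = 18.
Cut capacity 21 exceeds the max flow 18, so it is not minimum.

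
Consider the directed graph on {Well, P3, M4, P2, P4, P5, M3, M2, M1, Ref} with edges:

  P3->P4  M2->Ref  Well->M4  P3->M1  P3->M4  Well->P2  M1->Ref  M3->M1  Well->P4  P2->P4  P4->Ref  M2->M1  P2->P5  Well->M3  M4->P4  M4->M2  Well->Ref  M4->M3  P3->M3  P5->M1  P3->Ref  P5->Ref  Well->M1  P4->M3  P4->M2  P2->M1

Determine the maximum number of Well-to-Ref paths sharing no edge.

5

Assign every edge capacity 1; by Menger, the answer equals the max flow.
Path Well→Ref (+1); total 1.
Path Well→P4→Ref (+1); total 2.
Path Well→M1→Ref (+1); total 3.
Path Well→M4→M2→Ref (+1); total 4.
Path Well→P2→P5→Ref (+1); total 5.
No residual Well→Ref path; max flow = 5.
Certifying cut of size 5: {M1→Ref, Well→M4, Well→P2, Well→P4, Well→Ref}.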